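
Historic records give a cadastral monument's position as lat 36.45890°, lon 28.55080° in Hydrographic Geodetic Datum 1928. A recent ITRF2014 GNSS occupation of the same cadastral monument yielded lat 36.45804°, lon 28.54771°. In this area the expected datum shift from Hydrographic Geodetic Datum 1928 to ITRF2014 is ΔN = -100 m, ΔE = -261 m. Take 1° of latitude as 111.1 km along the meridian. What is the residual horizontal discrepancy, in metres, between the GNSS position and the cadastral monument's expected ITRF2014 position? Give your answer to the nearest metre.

16 m

Observed coordinate differences: Δφ = -0.00086°, Δλ = -0.00309°.
Converting to metres (1° lat = 111100 m, cos φ = 0.804283): observed ΔN = -95.5 m, observed ΔE = -276.1 m.
Subtracting the expected shift leaves a residual of -95.5 − (-100) = 4.5 m north and -276.1 − (-261) = -15.1 m east.
Residual distance = √(4.5² + (-15.1)²) = 15.8 m.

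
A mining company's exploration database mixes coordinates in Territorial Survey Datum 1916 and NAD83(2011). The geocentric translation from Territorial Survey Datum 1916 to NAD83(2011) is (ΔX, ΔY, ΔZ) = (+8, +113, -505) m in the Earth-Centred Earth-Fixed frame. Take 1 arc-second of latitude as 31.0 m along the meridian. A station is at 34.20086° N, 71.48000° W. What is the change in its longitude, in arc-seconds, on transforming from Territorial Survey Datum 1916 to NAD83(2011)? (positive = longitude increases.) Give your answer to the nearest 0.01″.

Δλ = 1.70″

sin φ = 0.562096, cos φ = 0.827072, sin λ = -0.948213, cos λ = 0.317636.
East component: ΔE = −sin λ·ΔX + cos λ·ΔY = −(-0.948213)(8) + (0.317636)(113) = 43.48 m.
1° of latitude spans 3600 × 31.00 = 111600 m; at latitude φ, 1° of longitude spans that × cos φ = 92301.3 m, so Δλ = 43.48 / 92301.3 × 3600 = 1.696″.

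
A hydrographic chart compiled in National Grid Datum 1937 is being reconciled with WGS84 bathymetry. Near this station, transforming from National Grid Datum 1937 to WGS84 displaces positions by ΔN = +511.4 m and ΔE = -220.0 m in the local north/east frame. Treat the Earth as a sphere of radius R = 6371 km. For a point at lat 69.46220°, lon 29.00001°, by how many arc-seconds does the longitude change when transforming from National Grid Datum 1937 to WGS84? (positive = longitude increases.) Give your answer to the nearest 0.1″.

At latitude 69.46220°, cos φ = 0.350825.
One radian of longitude at latitude φ spans R cos φ, so Δλ = ΔE / (R cos φ) = -220.0 / (6371000 × 0.350825) = -9.8429e-05 rad = -20.302″.

Δλ = -20.3″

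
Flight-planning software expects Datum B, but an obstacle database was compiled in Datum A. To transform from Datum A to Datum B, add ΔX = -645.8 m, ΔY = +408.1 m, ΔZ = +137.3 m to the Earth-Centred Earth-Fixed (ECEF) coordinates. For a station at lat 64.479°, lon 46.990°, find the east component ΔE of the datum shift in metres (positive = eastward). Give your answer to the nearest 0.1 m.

ΔE = 750.6 m

The local east axis at (φ, λ) is (−sin λ, cos λ, 0), so ΔE = −sin(46.990°)·(-645.8) + cos(46.990°)·408.1 = 750.61 m.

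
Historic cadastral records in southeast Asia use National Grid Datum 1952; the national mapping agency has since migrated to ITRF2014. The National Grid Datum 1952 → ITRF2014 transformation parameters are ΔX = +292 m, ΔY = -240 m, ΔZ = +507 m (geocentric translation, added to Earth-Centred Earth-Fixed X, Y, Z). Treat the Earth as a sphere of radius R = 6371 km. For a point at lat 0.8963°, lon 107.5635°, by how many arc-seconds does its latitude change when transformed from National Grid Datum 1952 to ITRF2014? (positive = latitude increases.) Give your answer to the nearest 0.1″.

sin φ = 0.015643, cos φ = 0.999878, sin λ = 0.953383, cos λ = -0.301763.
North component: ΔN = −sin φ cos λ·ΔX − sin φ sin λ·ΔY + cos φ·ΔZ = −(0.015643)(-0.301763)(292) − (0.015643)(0.953383)(-240) + (0.999878)(507) = 511.90 m.
1° of latitude spans πR/180 = 111195 m, so Δφ = 511.90 / 111195 × 3600 = 16.573″.

Δφ = 16.6″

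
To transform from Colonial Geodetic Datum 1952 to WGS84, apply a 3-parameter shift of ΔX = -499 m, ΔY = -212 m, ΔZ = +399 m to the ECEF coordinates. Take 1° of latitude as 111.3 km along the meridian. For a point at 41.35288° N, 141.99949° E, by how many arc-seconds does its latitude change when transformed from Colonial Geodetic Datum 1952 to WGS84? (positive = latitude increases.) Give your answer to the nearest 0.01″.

Δφ = 4.07″

sin φ = 0.660695, cos φ = 0.750655, sin λ = 0.615668, cos λ = -0.788005.
North component: ΔN = −sin φ cos λ·ΔX − sin φ sin λ·ΔY + cos φ·ΔZ = −(0.660695)(-0.788005)(-499) − (0.660695)(0.615668)(-212) + (0.750655)(399) = 125.95 m.
1° of latitude spans 111300 m, so Δφ = 125.95 / 111300 × 3600 = 4.074″.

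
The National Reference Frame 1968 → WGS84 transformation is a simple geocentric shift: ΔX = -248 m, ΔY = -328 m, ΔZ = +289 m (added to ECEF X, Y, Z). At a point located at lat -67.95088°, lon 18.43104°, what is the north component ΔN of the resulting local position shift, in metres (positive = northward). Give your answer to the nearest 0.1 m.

ΔN = -205.7 m

The local north axis is (−sin φ cos λ, −sin φ sin λ, cos φ), giving ΔN = -218.071 − 96.117 + 108.491 = -205.70 m.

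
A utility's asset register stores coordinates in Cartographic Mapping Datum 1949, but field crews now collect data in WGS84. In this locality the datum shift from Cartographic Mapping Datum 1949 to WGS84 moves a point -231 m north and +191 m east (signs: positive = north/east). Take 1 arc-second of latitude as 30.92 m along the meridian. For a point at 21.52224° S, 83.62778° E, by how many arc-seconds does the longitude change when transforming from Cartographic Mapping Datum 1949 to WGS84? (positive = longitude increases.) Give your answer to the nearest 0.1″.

At latitude -21.52224°, cos φ = 0.930275.
1″ of longitude at this latitude = 30.92 × cos φ = 28.7641 m, so Δλ = 191.0 / 28.7641 = 6.640″.

Δλ = 6.6″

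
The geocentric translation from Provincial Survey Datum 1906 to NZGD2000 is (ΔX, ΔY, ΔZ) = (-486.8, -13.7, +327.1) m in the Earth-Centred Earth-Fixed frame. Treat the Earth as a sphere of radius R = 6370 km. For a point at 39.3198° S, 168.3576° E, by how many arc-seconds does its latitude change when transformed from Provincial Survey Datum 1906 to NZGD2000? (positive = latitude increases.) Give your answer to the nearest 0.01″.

sin φ = -0.633648, cos φ = 0.773621, sin λ = 0.201803, cos λ = -0.979426.
North component: ΔN = −sin φ cos λ·ΔX − sin φ sin λ·ΔY + cos φ·ΔZ = −(-0.633648)(-0.979426)(-486.8) − (-0.633648)(0.201803)(-13.7) + (0.773621)(327.1) = 553.41 m.
1° of latitude spans πR/180 = 111177 m, so Δφ = 553.41 / 111177 × 3600 = 17.920″.

Δφ = 17.92″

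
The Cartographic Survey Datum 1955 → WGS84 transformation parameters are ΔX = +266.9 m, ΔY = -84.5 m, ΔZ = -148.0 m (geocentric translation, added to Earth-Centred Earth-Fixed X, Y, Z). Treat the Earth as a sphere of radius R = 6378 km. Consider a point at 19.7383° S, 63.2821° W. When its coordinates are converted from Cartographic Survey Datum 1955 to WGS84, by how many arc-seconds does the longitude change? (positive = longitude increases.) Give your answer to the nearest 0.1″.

Δλ = 6.9″

sin φ = -0.337725, cos φ = 0.941245, sin λ = -0.893231, cos λ = 0.449598.
East component: ΔE = −sin λ·ΔX + cos λ·ΔY = −(-0.893231)(266.9) + (0.449598)(-84.5) = 200.41 m.
1° of latitude spans πR/180 = 111317 m; at latitude φ, 1° of longitude spans that × cos φ = 104776.7 m, so Δλ = 200.41 / 104776.7 × 3600 = 6.886″.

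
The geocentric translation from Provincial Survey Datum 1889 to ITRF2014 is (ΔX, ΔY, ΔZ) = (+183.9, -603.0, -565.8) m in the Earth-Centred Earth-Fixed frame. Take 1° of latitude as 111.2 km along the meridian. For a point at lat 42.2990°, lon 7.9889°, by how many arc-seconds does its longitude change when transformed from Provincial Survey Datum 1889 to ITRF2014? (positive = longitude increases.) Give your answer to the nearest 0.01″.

sin φ = 0.673000, cos φ = 0.739643, sin λ = 0.138981, cos λ = 0.990295.
East component: ΔE = −sin λ·ΔX + cos λ·ΔY = −(0.138981)(183.9) + (0.990295)(-603.0) = -622.71 m.
1° of latitude spans 111200 m; at latitude φ, 1° of longitude spans that × cos φ = 82248.3 m, so Δλ = -622.71 / 82248.3 × 3600 = -27.256″.

Δλ = -27.26″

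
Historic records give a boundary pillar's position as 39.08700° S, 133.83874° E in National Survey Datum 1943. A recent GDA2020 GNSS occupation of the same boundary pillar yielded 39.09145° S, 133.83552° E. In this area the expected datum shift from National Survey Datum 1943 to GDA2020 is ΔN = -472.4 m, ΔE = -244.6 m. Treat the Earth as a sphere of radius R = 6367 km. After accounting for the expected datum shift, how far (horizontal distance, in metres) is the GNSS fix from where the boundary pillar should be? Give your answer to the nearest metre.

Observed coordinate differences: Δφ = -0.00445°, Δλ = -0.00322°.
Converting to metres (1° lat = 111125 m, cos φ = 0.776189): observed ΔN = -494.5 m, observed ΔE = -277.7 m.
Subtracting the expected shift leaves a residual of -494.5 − (-472.4) = -22.1 m north and -277.7 − (-244.6) = -33.1 m east.
Residual distance = √((-22.1)² + (-33.1)²) = 39.8 m.

40 m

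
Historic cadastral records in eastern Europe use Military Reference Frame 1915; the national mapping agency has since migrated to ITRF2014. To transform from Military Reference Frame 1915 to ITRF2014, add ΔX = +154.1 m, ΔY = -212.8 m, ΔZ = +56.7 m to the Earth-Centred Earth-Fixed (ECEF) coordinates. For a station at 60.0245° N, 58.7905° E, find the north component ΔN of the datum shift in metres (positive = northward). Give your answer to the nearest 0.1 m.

At φ = 60.0245°, λ = 58.7905°: sin φ = 0.866239, cos φ = 0.499630, sin λ = 0.855278, cos λ = 0.518169.
ΔN = −sin φ cos λ·ΔX − sin φ sin λ·ΔY + cos φ·ΔZ = −(0.866239)(0.518169)(154.1) − (0.866239)(0.855278)(-212.8) + (0.499630)(56.7) = 116.82 m.

ΔN = 116.8 m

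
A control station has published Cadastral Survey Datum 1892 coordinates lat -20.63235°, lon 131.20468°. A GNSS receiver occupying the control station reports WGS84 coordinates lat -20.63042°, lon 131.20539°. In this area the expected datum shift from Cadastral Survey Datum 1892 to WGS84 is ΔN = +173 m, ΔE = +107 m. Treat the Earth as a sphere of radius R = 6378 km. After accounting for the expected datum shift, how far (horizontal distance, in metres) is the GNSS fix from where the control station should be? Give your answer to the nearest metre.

Observed coordinate differences: Δφ = +0.00193°, Δλ = +0.00071°.
Converting to metres (1° lat = 111317 m, cos φ = 0.935861): observed ΔN = 214.8 m, observed ΔE = 74.0 m.
Subtracting the expected shift leaves a residual of 214.8 − (173) = 41.8 m north and 74.0 − (107) = -33.0 m east.
Residual distance = √(41.8² + (-33.0)²) = 53.3 m.

53 m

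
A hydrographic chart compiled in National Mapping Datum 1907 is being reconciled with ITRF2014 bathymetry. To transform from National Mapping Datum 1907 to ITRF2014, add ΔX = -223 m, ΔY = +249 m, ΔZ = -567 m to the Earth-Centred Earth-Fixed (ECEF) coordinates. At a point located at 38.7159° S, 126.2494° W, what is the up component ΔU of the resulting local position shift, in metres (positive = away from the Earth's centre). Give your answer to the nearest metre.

ΔU = 301 m

The local up (radial) axis is (cos φ cos λ, cos φ sin λ, sin φ), giving ΔU = 102.885 − 156.680 + 354.635 = 300.84 m.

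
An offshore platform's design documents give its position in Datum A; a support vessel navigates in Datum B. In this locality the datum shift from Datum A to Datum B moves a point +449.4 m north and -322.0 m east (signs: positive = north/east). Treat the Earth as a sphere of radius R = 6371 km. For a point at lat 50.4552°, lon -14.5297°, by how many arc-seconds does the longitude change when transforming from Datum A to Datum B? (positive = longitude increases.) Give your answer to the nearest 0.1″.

At latitude 50.4552°, cos φ = 0.636681.
One radian of longitude at latitude φ spans R cos φ, so Δλ = ΔE / (R cos φ) = -322.0 / (6371000 × 0.636681) = -7.9383e-05 rad = -16.374″.

Δλ = -16.4″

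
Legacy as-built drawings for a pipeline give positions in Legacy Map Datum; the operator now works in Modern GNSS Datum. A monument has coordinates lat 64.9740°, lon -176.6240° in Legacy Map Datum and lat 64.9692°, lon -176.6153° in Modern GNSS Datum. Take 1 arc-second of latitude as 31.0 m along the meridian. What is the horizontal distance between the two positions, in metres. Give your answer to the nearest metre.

675 m

Δφ = 64.9692° − 64.9740° = -0.0048°; Δλ = -176.6153° − -176.6240° = +0.0087°.
1° of latitude = 3600 × 31.00 = 111600 m.
ΔN = Δφ × 111600 = -535.7 m; ΔE = Δλ × 111600 × cos(64.9740°) = +0.0087 × 111600 × 0.423029 = 410.7 m.
Distance = √(ΔE² + ΔN²) = √(410.7² + (-535.7)²) = 675.0 m.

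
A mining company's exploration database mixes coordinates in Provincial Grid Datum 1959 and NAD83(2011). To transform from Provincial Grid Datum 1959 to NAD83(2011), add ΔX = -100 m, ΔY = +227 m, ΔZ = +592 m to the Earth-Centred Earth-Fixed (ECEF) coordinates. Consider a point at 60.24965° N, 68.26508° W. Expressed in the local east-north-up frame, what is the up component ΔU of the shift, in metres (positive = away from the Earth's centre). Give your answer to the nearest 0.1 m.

ΔU = 391.0 m

At φ = 60.24965°, λ = -68.26508°: sin φ = 0.868196, cos φ = 0.496222, sin λ = -0.928907, cos λ = 0.370313.
ΔU = cos φ cos λ·ΔX + cos φ sin λ·ΔY + sin φ·ΔZ = (0.496222)(0.370313)(-100) + (0.496222)(-0.928907)(227) + (0.868196)(592) = 390.96 m.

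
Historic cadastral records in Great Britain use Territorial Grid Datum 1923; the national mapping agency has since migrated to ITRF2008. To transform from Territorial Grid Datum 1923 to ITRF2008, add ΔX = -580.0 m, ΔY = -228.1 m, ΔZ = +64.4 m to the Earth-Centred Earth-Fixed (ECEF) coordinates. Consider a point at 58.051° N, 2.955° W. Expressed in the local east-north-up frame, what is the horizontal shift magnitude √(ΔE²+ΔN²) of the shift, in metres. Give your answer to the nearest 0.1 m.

576.4 m

The local east axis at (φ, λ) is (−sin λ, cos λ, 0), so ΔE = −sin(-2.955°)·(-580.0) + cos(-2.955°)·(-228.1) = -257.70 m.
The local north axis is (−sin φ cos λ, −sin φ sin λ, cos φ), giving ΔN = 491.487 − 9.978 + 34.078 = 515.59 m.
Horizontal magnitude = √(ΔE² + ΔN²) = √((-257.70)² + 515.59²) = 576.40 m.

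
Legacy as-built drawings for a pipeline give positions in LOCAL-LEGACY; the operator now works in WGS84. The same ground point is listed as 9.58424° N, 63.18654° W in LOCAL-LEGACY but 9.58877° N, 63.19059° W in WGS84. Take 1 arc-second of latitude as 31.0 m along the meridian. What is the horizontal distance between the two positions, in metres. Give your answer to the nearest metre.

674 m

Δφ = 9.58877° − 9.58424° = +0.00453°; Δλ = -63.19059° − -63.18654° = -0.00405°.
1° of latitude = 3600 × 31.00 = 111600 m.
ΔN = Δφ × 111600 = 505.5 m; ΔE = Δλ × 111600 × cos(9.58424°) = -0.00405 × 111600 × 0.986042 = -445.7 m.
Distance = √(ΔE² + ΔN²) = √((-445.7)² + 505.5²) = 673.9 m.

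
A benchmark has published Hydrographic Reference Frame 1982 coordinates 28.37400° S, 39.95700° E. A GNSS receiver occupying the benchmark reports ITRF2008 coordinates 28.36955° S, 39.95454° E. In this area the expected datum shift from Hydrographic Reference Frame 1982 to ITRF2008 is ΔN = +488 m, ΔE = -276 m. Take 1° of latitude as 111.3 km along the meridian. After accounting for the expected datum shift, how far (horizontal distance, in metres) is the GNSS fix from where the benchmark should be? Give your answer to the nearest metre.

Observed coordinate differences: Δφ = +0.00445°, Δλ = -0.00246°.
Converting to metres (1° lat = 111300 m, cos φ = 0.879864): observed ΔN = 495.3 m, observed ΔE = -240.9 m.
Subtracting the expected shift leaves a residual of 495.3 − (488) = 7.3 m north and -240.9 − (-276) = 35.1 m east.
Residual distance = √(7.3² + 35.1²) = 35.8 m.

36 m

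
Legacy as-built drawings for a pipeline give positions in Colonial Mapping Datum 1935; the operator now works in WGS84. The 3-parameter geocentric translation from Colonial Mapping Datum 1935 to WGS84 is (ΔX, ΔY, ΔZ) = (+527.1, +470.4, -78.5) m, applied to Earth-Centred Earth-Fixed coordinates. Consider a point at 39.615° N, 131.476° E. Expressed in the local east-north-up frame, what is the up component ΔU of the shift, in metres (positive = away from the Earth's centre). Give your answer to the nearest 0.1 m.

At φ = 39.615°, λ = 131.476°: sin φ = 0.637626, cos φ = 0.770346, sin λ = 0.749233, cos λ = -0.662306.
ΔU = cos φ cos λ·ΔX + cos φ sin λ·ΔY + sin φ·ΔZ = (0.770346)(-0.662306)(527.1) + (0.770346)(0.749233)(470.4) + (0.637626)(-78.5) = -47.48 m.

ΔU = -47.5 m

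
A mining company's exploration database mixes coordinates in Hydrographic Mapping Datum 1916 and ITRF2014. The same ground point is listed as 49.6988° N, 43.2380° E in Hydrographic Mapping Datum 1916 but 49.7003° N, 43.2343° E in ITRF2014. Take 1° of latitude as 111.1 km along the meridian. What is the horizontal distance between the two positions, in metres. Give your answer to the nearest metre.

Δφ = 49.7003° − 49.6988° = +0.0015°; Δλ = 43.2343° − 43.2380° = -0.0037°.
ΔN = Δφ × 111100 = 166.7 m; ΔE = Δλ × 111100 × cos(49.6988°) = -0.0037 × 111100 × 0.646806 = -265.9 m.
Distance = √(ΔE² + ΔN²) = √((-265.9)² + 166.7²) = 313.8 m.

314 m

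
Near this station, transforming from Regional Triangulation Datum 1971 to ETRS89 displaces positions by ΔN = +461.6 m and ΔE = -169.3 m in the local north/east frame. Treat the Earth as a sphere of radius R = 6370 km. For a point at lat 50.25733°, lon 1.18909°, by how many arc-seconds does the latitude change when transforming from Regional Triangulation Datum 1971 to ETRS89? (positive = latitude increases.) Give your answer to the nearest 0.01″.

Δφ = 14.95″

On a sphere of radius R, 1 rad of latitude = R, so Δφ = ΔN / R = 461.6 / 6370000 = 7.2465e-05 rad = 14.947″.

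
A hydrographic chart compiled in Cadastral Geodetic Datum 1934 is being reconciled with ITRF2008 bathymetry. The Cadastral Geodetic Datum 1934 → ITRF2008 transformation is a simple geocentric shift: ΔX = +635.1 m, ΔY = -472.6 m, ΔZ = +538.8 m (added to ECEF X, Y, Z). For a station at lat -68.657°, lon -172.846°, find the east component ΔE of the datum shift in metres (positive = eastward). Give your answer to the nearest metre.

ΔE = 548 m

The local east axis at (φ, λ) is (−sin λ, cos λ, 0), so ΔE = −sin(-172.846°)·635.1 + cos(-172.846°)·(-472.6) = 548.01 m.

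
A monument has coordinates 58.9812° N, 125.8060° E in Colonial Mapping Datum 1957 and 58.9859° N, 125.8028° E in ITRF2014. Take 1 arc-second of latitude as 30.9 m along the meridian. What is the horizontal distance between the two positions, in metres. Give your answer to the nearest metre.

554 m

Δφ = 58.9859° − 58.9812° = +0.0047°; Δλ = 125.8028° − 125.8060° = -0.0032°.
1° of latitude = 3600 × 30.90 = 111240 m.
ΔN = Δφ × 111240 = 522.8 m; ΔE = Δλ × 111240 × cos(58.9812°) = -0.0032 × 111240 × 0.515319 = -183.4 m.
Distance = √(ΔE² + ΔN²) = √((-183.4)² + 522.8²) = 554.1 m.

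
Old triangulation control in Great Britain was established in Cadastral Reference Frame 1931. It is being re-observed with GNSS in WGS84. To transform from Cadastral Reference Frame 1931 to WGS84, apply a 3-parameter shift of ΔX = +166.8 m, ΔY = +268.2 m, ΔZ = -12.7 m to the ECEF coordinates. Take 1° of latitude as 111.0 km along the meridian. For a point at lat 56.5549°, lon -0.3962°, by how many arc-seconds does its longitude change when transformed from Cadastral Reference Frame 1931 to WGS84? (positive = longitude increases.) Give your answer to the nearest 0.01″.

Δλ = 15.85″

sin φ = 0.834414, cos φ = 0.551138, sin λ = -0.006915, cos λ = 0.999976.
East component: ΔE = −sin λ·ΔX + cos λ·ΔY = −(-0.006915)(166.8) + (0.999976)(268.2) = 269.35 m.
1° of latitude spans 111000 m; at latitude φ, 1° of longitude spans that × cos φ = 61176.3 m, so Δλ = 269.35 / 61176.3 × 3600 = 15.850″.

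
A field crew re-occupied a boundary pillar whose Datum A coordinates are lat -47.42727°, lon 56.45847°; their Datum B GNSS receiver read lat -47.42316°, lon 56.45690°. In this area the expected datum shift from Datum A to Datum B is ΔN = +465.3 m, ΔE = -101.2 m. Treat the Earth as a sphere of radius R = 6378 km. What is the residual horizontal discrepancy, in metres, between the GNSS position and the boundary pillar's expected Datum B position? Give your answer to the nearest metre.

19 m

Observed coordinate differences: Δφ = +0.00411°, Δλ = -0.00157°.
Converting to metres (1° lat = 111317 m, cos φ = 0.676526): observed ΔN = 457.5 m, observed ΔE = -118.2 m.
Subtracting the expected shift leaves a residual of 457.5 − (465.3) = -7.8 m north and -118.2 − (-101.2) = -17.0 m east.
Residual distance = √((-7.8)² + (-17.0)²) = 18.7 m.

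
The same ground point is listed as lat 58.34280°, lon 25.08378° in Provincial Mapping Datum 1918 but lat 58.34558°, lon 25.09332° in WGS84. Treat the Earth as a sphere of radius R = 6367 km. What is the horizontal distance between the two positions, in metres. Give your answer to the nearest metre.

Δφ = 58.34558° − 58.34280° = +0.00278°; Δλ = 25.09332° − 25.08378° = +0.00954°.
1° along a meridian = πR/180 = 111125 m.
ΔN = Δφ × 111125 = 308.9 m; ΔE = Δλ × 111125 × cos(58.34280°) = +0.00954 × 111125 × 0.524836 = 556.4 m.
Distance = √(ΔE² + ΔN²) = √(556.4² + 308.9²) = 636.4 m.

636 m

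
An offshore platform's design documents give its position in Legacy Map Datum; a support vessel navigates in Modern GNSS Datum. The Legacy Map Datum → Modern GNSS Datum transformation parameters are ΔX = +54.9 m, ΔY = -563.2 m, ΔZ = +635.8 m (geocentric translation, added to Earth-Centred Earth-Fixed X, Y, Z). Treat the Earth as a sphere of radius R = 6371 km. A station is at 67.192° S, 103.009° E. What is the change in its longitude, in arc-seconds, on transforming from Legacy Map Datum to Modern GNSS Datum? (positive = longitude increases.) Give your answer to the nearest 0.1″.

Δλ = 6.1″

sin φ = -0.921809, cos φ = 0.387644, sin λ = 0.974335, cos λ = -0.225104.
East component: ΔE = −sin λ·ΔX + cos λ·ΔY = −(0.974335)(54.9) + (-0.225104)(-563.2) = 73.29 m.
1° of latitude spans πR/180 = 111195 m; at latitude φ, 1° of longitude spans that × cos φ = 43104.1 m, so Δλ = 73.29 / 43104.1 × 3600 = 6.121″.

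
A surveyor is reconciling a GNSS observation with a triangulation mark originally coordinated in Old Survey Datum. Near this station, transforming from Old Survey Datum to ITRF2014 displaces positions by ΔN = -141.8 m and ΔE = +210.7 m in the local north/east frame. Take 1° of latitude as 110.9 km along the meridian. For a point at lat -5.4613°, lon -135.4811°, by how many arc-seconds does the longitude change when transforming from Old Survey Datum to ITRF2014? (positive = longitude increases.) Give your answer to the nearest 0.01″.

Δλ = 6.87″

At latitude -5.4613°, cos φ = 0.995461.
1° of longitude at this latitude = 110.9 × cos φ = 110.40 km, so Δλ = 210.7 / 110396.6 = 0.0019086° = 6.871″.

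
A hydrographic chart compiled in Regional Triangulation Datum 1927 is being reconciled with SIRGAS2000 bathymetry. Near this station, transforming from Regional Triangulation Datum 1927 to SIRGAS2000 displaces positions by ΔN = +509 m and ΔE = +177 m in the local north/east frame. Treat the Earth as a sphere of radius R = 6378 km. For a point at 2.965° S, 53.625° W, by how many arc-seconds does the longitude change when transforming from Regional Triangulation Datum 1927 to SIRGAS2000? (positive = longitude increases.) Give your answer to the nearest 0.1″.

Δλ = 5.7″

At latitude -2.965°, cos φ = 0.998661.
One radian of longitude at latitude φ spans R cos φ, so Δλ = ΔE / (R cos φ) = 177.0 / (6378000 × 0.998661) = 2.7789e-05 rad = 5.732″.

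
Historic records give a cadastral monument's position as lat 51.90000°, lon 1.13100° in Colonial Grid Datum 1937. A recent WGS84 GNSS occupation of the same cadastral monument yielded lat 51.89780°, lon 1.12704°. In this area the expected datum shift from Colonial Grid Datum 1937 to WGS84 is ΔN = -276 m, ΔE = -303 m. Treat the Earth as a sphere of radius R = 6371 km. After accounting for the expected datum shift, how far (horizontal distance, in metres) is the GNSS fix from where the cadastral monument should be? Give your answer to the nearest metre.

44 m

Observed coordinate differences: Δφ = -0.00220°, Δλ = -0.00396°.
Converting to metres (1° lat = 111195 m, cos φ = 0.617036): observed ΔN = -244.6 m, observed ΔE = -271.7 m.
Subtracting the expected shift leaves a residual of -244.6 − (-276) = 31.4 m north and -271.7 − (-303) = 31.3 m east.
Residual distance = √(31.4² + 31.3²) = 44.3 m.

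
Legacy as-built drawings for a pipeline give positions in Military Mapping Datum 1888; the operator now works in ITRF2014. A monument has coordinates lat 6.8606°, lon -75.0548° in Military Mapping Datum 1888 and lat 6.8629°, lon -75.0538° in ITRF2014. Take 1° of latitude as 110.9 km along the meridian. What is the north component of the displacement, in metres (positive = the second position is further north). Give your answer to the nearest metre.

Δφ = 6.8629° − 6.8606° = +0.0023°; Δλ = -75.0538° − -75.0548° = +0.0010°.
ΔN = Δφ × 110900 = 255.1 m; ΔE = Δλ × 110900 × cos(6.8606°) = +0.0010 × 110900 × 0.992840 = 110.1 m.

ΔN = 255 m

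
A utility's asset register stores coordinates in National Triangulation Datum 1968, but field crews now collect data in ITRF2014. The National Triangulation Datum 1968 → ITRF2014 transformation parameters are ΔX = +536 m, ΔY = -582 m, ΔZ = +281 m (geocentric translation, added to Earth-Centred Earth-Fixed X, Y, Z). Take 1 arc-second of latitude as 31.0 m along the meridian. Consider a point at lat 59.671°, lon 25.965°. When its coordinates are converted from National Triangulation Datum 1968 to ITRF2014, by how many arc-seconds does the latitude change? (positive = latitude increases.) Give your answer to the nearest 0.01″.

sin φ = 0.863140, cos φ = 0.504965, sin λ = 0.437822, cos λ = 0.899062.
North component: ΔN = −sin φ cos λ·ΔX − sin φ sin λ·ΔY + cos φ·ΔZ = −(0.863140)(0.899062)(536) − (0.863140)(0.437822)(-582) + (0.504965)(281) = -54.11 m.
1° of latitude spans 3600 × 31.00 = 111600 m, so Δφ = -54.11 / 111600 × 3600 = -1.746″.

Δφ = -1.75″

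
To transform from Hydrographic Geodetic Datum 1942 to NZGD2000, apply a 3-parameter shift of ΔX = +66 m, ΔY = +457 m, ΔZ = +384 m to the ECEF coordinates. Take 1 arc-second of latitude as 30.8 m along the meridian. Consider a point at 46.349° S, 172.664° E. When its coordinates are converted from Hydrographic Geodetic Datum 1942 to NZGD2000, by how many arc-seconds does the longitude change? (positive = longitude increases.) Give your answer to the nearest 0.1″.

sin φ = -0.723558, cos φ = 0.690264, sin λ = 0.127688, cos λ = -0.991814.
East component: ΔE = −sin λ·ΔX + cos λ·ΔY = −(0.127688)(66) + (-0.991814)(457) = -461.69 m.
1° of latitude spans 3600 × 30.80 = 110880 m; at latitude φ, 1° of longitude spans that × cos φ = 76536.5 m, so Δλ = -461.69 / 76536.5 × 3600 = -21.716″.

Δλ = -21.7″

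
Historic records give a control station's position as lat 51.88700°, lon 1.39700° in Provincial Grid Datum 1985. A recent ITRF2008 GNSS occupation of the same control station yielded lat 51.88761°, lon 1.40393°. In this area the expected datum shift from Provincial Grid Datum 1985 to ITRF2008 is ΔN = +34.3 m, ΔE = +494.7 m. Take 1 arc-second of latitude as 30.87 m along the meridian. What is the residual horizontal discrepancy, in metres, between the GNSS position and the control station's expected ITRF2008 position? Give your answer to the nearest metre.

39 m

Observed coordinate differences: Δφ = +0.00061°, Δλ = +0.00693°.
Converting to metres (1° lat = 111132 m, cos φ = 0.617214): observed ΔN = 67.8 m, observed ΔE = 475.3 m.
Subtracting the expected shift leaves a residual of 67.8 − (34.3) = 33.5 m north and 475.3 − (494.7) = -19.4 m east.
Residual distance = √(33.5² + (-19.4)²) = 38.7 m.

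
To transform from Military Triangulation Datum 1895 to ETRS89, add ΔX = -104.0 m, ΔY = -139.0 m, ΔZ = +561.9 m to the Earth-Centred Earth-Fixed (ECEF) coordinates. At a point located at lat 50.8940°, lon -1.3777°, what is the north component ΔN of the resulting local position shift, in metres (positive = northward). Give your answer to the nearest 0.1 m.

ΔN = 432.5 m

The local north axis is (−sin φ cos λ, −sin φ sin λ, cos φ), giving ΔN = 80.679 − 2.593 + 354.422 = 432.51 m.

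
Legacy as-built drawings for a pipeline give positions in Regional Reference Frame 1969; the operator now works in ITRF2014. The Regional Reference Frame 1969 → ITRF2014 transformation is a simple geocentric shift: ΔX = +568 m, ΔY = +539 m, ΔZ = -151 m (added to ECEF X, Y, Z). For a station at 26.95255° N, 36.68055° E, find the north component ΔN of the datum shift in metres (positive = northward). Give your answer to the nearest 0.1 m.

At φ = 26.95255°, λ = 36.68055°: sin φ = 0.453252, cos φ = 0.891382, sin λ = 0.597353, cos λ = 0.801978.
ΔN = −sin φ cos λ·ΔX − sin φ sin λ·ΔY + cos φ·ΔZ = −(0.453252)(0.801978)(568) − (0.453252)(0.597353)(539) + (0.891382)(-151) = -487.00 m.

ΔN = -487.0 m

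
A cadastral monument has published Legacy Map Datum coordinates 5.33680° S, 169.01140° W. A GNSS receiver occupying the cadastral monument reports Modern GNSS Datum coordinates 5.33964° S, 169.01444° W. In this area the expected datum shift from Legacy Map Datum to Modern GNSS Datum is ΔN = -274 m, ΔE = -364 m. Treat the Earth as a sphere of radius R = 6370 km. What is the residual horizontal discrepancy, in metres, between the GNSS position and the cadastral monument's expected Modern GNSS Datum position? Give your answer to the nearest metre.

Observed coordinate differences: Δφ = -0.00284°, Δλ = -0.00304°.
Converting to metres (1° lat = 111177 m, cos φ = 0.995665): observed ΔN = -315.7 m, observed ΔE = -336.5 m.
Subtracting the expected shift leaves a residual of -315.7 − (-274) = -41.7 m north and -336.5 − (-364) = 27.5 m east.
Residual distance = √((-41.7)² + 27.5²) = 50.0 m.

50 m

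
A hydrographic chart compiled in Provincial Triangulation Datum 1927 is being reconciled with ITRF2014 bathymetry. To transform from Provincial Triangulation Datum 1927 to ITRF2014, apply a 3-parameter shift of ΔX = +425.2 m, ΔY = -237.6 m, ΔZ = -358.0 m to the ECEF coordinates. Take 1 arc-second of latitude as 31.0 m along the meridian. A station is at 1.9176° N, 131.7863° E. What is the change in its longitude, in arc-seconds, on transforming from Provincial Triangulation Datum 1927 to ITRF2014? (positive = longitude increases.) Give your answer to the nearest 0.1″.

Δλ = -5.1″

sin φ = 0.033462, cos φ = 0.999440, sin λ = 0.745635, cos λ = -0.666354.
East component: ΔE = −sin λ·ΔX + cos λ·ΔY = −(0.745635)(425.2) + (-0.666354)(-237.6) = -158.72 m.
1° of latitude spans 3600 × 31.00 = 111600 m; at latitude φ, 1° of longitude spans that × cos φ = 111537.5 m, so Δλ = -158.72 / 111537.5 × 3600 = -5.123″.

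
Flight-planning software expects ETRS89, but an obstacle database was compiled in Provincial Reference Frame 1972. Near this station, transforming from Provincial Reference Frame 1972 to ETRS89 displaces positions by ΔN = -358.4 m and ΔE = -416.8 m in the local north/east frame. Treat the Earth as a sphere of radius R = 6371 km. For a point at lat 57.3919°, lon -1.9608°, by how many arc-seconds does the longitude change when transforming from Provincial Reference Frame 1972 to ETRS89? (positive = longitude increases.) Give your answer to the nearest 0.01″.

Δλ = -25.04″

At latitude 57.3919°, cos φ = 0.538890.
One radian of longitude at latitude φ spans R cos φ, so Δλ = ΔE / (R cos φ) = -416.8 / (6371000 × 0.538890) = -1.2140e-04 rad = -25.041″.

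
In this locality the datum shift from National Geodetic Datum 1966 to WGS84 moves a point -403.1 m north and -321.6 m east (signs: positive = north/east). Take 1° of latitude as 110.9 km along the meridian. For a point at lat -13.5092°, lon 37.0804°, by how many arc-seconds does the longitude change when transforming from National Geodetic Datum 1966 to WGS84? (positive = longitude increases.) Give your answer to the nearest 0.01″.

At latitude -13.5092°, cos φ = 0.972332.
1° of longitude at this latitude = 110.9 × cos φ = 107.83 km, so Δλ = -321.6 / 107831.7 = -0.0029824° = -10.737″.

Δλ = -10.74″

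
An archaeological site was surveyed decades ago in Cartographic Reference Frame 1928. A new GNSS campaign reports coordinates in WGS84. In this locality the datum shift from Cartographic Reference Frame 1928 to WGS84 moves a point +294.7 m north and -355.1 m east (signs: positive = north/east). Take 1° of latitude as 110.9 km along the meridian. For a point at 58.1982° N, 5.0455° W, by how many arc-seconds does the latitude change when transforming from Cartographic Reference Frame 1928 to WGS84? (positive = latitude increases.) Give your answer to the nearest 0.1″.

1° of latitude = 110.9 km, so Δφ = 294.7 / 110900 = 0.0026573° = 9.566″.

Δφ = 9.6″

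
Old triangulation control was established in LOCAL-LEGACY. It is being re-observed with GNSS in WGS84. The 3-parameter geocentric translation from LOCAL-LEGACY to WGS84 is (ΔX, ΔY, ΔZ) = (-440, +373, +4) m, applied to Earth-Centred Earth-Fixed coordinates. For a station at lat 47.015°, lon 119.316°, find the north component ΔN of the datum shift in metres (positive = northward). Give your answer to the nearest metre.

The local north axis is (−sin φ cos λ, −sin φ sin λ, cos φ), giving ΔN = -157.598 − 237.917 + 2.727 = -392.79 m.

ΔN = -393 m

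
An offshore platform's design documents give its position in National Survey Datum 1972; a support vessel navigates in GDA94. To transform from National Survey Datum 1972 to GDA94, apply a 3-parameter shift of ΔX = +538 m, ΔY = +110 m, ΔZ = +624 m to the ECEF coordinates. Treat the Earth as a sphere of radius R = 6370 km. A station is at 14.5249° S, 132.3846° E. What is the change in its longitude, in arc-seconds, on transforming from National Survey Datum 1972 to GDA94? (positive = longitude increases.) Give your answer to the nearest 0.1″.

sin φ = -0.250801, cos φ = 0.968039, sin λ = 0.738637, cos λ = -0.674104.
East component: ΔE = −sin λ·ΔX + cos λ·ΔY = −(0.738637)(538) + (-0.674104)(110) = -471.54 m.
1° of latitude spans πR/180 = 111177 m; at latitude φ, 1° of longitude spans that × cos φ = 107624.1 m, so Δλ = -471.54 / 107624.1 × 3600 = -15.773″.

Δλ = -15.8″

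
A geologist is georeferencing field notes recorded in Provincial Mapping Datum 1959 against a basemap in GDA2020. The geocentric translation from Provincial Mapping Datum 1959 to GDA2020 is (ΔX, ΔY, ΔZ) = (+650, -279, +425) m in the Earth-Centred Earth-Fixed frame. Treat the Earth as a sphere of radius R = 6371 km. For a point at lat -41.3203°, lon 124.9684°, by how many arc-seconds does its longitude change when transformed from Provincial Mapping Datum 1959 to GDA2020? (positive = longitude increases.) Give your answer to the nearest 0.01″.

sin φ = -0.660268, cos φ = 0.751030, sin λ = 0.819468, cos λ = -0.573125.
East component: ΔE = −sin λ·ΔX + cos λ·ΔY = −(0.819468)(650) + (-0.573125)(-279) = -372.75 m.
1° of latitude spans πR/180 = 111195 m; at latitude φ, 1° of longitude spans that × cos φ = 83510.8 m, so Δλ = -372.75 / 83510.8 × 3600 = -16.069″.

Δλ = -16.07″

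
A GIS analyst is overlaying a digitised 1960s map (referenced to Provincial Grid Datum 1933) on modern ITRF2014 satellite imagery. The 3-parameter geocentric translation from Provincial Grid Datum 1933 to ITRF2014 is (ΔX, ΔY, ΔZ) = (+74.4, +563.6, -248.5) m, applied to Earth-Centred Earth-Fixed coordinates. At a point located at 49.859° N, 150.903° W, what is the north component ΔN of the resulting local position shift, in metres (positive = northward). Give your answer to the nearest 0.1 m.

ΔN = 99.0 m

At φ = 49.859°, λ = -150.903°: sin φ = 0.764460, cos φ = 0.644671, sin λ = -0.486290, cos λ = -0.873798.
ΔN = −sin φ cos λ·ΔX − sin φ sin λ·ΔY + cos φ·ΔZ = −(0.764460)(-0.873798)(74.4) − (0.764460)(-0.486290)(563.6) + (0.644671)(-248.5) = 99.02 m.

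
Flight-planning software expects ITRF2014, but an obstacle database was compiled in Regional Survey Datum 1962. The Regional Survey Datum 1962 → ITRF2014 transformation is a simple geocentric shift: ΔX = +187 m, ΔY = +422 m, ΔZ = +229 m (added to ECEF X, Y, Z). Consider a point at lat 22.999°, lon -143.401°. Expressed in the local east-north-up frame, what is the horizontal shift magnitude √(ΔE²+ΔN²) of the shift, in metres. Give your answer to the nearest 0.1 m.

432.3 m

The local east axis at (φ, λ) is (−sin λ, cos λ, 0), so ΔE = −sin(-143.401°)·187 + cos(-143.401°)·422 = -227.30 m.
The local north axis is (−sin φ cos λ, −sin φ sin λ, cos φ), giving ΔN = 58.658 + 98.304 + 210.797 = 367.76 m.
Horizontal magnitude = √(ΔE² + ΔN²) = √((-227.30)² + 367.76²) = 432.33 m.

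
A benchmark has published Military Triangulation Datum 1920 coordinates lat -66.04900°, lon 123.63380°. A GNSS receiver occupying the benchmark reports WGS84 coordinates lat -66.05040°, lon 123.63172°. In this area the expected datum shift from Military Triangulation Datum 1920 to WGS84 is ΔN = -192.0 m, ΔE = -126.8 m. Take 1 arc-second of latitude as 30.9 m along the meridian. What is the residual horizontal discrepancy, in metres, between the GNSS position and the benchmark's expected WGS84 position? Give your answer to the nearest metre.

49 m

Observed coordinate differences: Δφ = -0.00140°, Δλ = -0.00208°.
Converting to metres (1° lat = 111240 m, cos φ = 0.405955): observed ΔN = -155.7 m, observed ΔE = -93.9 m.
Subtracting the expected shift leaves a residual of -155.7 − (-192.0) = 36.3 m north and -93.9 − (-126.8) = 32.9 m east.
Residual distance = √(36.3² + 32.9²) = 48.9 m.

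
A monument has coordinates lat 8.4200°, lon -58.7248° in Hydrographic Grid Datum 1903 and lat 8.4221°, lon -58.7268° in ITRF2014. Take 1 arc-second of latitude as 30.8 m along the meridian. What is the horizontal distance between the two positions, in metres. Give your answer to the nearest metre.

Δφ = 8.4221° − 8.4200° = +0.0021°; Δλ = -58.7268° − -58.7248° = -0.0020°.
1° of latitude = 3600 × 30.80 = 110880 m.
ΔN = Δφ × 110880 = 232.8 m; ΔE = Δλ × 110880 × cos(8.4200°) = -0.0020 × 110880 × 0.989221 = -219.4 m.
Distance = √(ΔE² + ΔN²) = √((-219.4)² + 232.8²) = 319.9 m.

320 m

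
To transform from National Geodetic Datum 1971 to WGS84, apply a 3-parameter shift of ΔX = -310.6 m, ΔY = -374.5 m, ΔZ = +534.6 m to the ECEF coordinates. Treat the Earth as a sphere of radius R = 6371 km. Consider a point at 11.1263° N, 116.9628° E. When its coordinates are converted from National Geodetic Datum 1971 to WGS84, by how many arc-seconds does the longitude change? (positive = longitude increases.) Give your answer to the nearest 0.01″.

Δλ = 14.74″

sin φ = 0.192972, cos φ = 0.981204, sin λ = 0.891301, cos λ = -0.453412.
East component: ΔE = −sin λ·ΔX + cos λ·ΔY = −(0.891301)(-310.6) + (-0.453412)(-374.5) = 446.64 m.
1° of latitude spans πR/180 = 111195 m; at latitude φ, 1° of longitude spans that × cos φ = 109104.9 m, so Δλ = 446.64 / 109104.9 × 3600 = 14.737″.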